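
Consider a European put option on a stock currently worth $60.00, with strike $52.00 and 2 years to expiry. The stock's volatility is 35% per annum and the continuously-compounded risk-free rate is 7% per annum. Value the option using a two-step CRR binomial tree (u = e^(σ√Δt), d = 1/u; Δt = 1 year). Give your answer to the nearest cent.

CRR parameters: u = e^(σ√Δt) = e^(0.35·√1) = 1.4191, d = 1/u = 0.7047
Per-period rate: rΔt = 0.07·1 = 0.07, so R = e^0.07 = 1.0725
Risk-neutral probability p = (e^0.07 − 0.7047)/(1.4191 − 0.7047) = 0.3678/0.7144 = 0.5149
Terminal stock prices: S_uu = 120.8, S_ud = 60, S_dd = 29.8
Terminal payoffs (K − S): max(-68.83, 0) = 0, max(-8, 0) = 0, max(22.2, 0) = 22.2
Node u (S = 85.14): V_u = e^(−0.07)·[0.5149·0.0000 + 0.4851·0.0000] = 0.0000
Node d (S = 42.28): V_d = e^(−0.07)·[0.5149·0.0000 + 0.4851·22.2049] = 10.0438
Node 0 (S = 60): V_0 = e^(−0.07)·[0.5149·0.0000 + 0.4851·10.0438] = 4.5430

$4.54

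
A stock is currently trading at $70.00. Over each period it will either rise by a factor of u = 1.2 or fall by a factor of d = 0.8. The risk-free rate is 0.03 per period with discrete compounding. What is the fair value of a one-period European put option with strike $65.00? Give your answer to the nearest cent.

$3.71

Risk-neutral probability p = (1 + 0.03 − 0.8)/(1.2 − 0.8) = 0.2300/0.4000 = 0.5750
Terminal stock prices: S_u = 84, S_d = 56
Terminal payoffs (K − S): max(-19, 0) = 0, max(9, 0) = 9
Node 0 (S = 70): V_0 = 1/1.03·[0.5750·0.0000 + 0.4250·9.0000] = 3.7136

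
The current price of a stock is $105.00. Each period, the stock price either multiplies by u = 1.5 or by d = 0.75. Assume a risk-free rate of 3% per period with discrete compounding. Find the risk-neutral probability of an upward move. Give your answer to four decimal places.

p = 0.3733

Risk-neutral probability p = (1 + 0.03 − 0.75)/(1.5 − 0.75) = 0.2800/0.7500 = 0.3733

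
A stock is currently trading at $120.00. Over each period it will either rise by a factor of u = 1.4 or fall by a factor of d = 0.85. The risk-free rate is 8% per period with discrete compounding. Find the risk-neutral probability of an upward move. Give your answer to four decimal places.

p = 0.4182

Risk-neutral probability p = (1 + 0.08 − 0.85)/(1.4 − 0.85) = 0.2300/0.5500 = 0.4182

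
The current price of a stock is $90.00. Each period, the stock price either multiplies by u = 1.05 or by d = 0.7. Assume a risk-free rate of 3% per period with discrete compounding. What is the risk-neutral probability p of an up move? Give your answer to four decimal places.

p = 0.9429

Risk-neutral probability p = (1 + 0.03 − 0.7)/(1.05 − 0.7) = 0.3300/0.3500 = 0.9429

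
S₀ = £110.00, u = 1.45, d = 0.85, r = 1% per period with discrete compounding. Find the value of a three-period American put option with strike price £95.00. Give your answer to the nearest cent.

Risk-neutral probability p = (1 + 0.01 − 0.85)/(1.45 − 0.85) = 0.1600/0.6000 = 0.2667
Terminal stock prices: S_uuu = 335.3, S_uud = 196.6, S_udd = 115.2, S_ddd = 67.55
Terminal payoffs (K − S): max(-240.3, 0) = 0, max(-101.6, 0) = 0, max(-20.24, 0) = 0, max(27.45, 0) = 27.45
Node uu (S = 231.3): continuation = 1/1.01·[0.2667·0.0000 + 0.7333·0.0000] = 0.0000; exercise value = 0.0000 ≤ continuation, so V_uu = 0.0000
Node ud (S = 135.6): continuation = 1/1.01·[0.2667·0.0000 + 0.7333·0.0000] = 0.0000; exercise value = 0.0000 ≤ continuation, so V_ud = 0.0000
Node dd (S = 79.47): continuation = 1/1.01·[0.2667·0.0000 + 0.7333·27.4463] = 19.9280; exercise value = 15.5250 ≤ continuation, so V_dd = 19.9280
Node u (S = 159.5): continuation = 1/1.01·[0.2667·0.0000 + 0.7333·0.0000] = 0.0000; exercise value = 0.0000 ≤ continuation, so V_u = 0.0000
Node d (S = 93.5): continuation = 1/1.01·[0.2667·0.0000 + 0.7333·19.9280] = 14.4692; exercise value = 1.5000 ≤ continuation, so V_d = 14.4692
Node 0 (S = 110): continuation = 1/1.01·[0.2667·0.0000 + 0.7333·14.4692] = 10.5057; exercise value = 0.0000 ≤ continuation, so V_0 = 10.5057

£10.51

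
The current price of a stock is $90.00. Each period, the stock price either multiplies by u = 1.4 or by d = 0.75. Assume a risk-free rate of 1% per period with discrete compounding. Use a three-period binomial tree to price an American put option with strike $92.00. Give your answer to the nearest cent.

$20.51

Risk-neutral probability p = (1 + 0.01 − 0.75)/(1.4 − 0.75) = 0.2600/0.6500 = 0.4000
Terminal stock prices: S_uuu = 247, S_uud = 132.3, S_udd = 70.87, S_ddd = 37.97
Terminal payoffs (K − S): max(-155, 0) = 0, max(-40.3, 0) = 0, max(21.13, 0) = 21.13, max(54.03, 0) = 54.03
Node uu (S = 176.4): continuation = 1/1.01·[0.4000·0.0000 + 0.6000·0.0000] = 0.0000; exercise value = 0.0000 ≤ continuation, so V_uu = 0.0000
Node ud (S = 94.5): continuation = 1/1.01·[0.4000·0.0000 + 0.6000·21.1250] = 12.5495; exercise value = 0.0000 ≤ continuation, so V_ud = 12.5495
Node dd (S = 50.62): continuation = 1/1.01·[0.4000·21.1250 + 0.6000·54.0312] = 40.4641; exercise value = 41.3750 > continuation, so V_dd = 41.3750 (exercise)
Node u (S = 126): continuation = 1/1.01·[0.4000·0.0000 + 0.6000·12.5495] = 7.4552; exercise value = 0.0000 ≤ continuation, so V_u = 7.4552
Node d (S = 67.5): continuation = 1/1.01·[0.4000·12.5495 + 0.6000·41.3750] = 29.5493; exercise value = 24.5000 ≤ continuation, so V_d = 29.5493
Node 0 (S = 90): continuation = 1/1.01·[0.4000·7.4552 + 0.6000·29.5493] = 20.5066; exercise value = 2.0000 ≤ continuation, so V_0 = 20.5066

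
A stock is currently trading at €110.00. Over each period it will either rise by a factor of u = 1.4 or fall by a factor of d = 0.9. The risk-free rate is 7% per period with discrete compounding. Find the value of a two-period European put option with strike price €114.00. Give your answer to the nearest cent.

€9.47

Risk-neutral probability p = (1 + 0.07 − 0.9)/(1.4 − 0.9) = 0.1700/0.5000 = 0.3400
Terminal stock prices: S_uu = 215.6, S_ud = 138.6, S_dd = 89.1
Terminal payoffs (K − S): max(-101.6, 0) = 0, max(-24.6, 0) = 0, max(24.9, 0) = 24.9
Node u (S = 154): V_u = 1/1.07·[0.3400·0.0000 + 0.6600·0.0000] = 0.0000
Node d (S = 99): V_d = 1/1.07·[0.3400·0.0000 + 0.6600·24.9000] = 15.3589
Node 0 (S = 110): V_0 = 1/1.07·[0.3400·0.0000 + 0.6600·15.3589] = 9.4737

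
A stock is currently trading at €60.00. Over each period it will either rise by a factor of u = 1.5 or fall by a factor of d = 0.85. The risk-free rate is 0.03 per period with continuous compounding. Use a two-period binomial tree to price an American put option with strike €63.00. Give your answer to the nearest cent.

Risk-neutral probability p = (e^0.03 − 0.85)/(1.5 − 0.85) = 0.1805/0.6500 = 0.2776
Terminal stock prices: S_uu = 135, S_ud = 76.5, S_dd = 43.35
Terminal payoffs (K − S): max(-72, 0) = 0, max(-13.5, 0) = 0, max(19.65, 0) = 19.65
Node u (S = 90): continuation = e^(−0.03)·[0.2776·0.0000 + 0.7224·0.0000] = 0.0000; exercise value = 0.0000 ≤ continuation, so V_u = 0.0000
Node d (S = 51): continuation = e^(−0.03)·[0.2776·0.0000 + 0.7224·19.6500] = 13.7752; exercise value = 12.0000 ≤ continuation, so V_d = 13.7752
Node 0 (S = 60): continuation = e^(−0.03)·[0.2776·0.0000 + 0.7224·13.7752] = 9.6568; exercise value = 3.0000 ≤ continuation, so V_0 = 9.6568

€9.66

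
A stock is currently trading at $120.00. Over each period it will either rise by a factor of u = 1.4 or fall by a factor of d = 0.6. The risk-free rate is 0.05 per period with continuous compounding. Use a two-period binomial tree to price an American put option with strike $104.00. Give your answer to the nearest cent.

Risk-neutral probability p = (e^0.05 − 0.6)/(1.4 − 0.6) = 0.4513/0.8000 = 0.5641
Terminal stock prices: S_uu = 235.2, S_ud = 100.8, S_dd = 43.2
Terminal payoffs (K − S): max(-131.2, 0) = 0, max(3.2, 0) = 3.2, max(60.8, 0) = 60.8
Node u (S = 168): continuation = e^(−0.05)·[0.5641·0.0000 + 0.4359·3.2000] = 1.3269; exercise value = 0.0000 ≤ continuation, so V_u = 1.3269
Node d (S = 72): continuation = e^(−0.05)·[0.5641·3.2000 + 0.4359·60.8000] = 26.9279; exercise value = 32.0000 > continuation, so V_d = 32.0000 (exercise)
Node 0 (S = 120): continuation = e^(−0.05)·[0.5641·1.3269 + 0.4359·32.0000] = 13.9808; exercise value = 0.0000 ≤ continuation, so V_0 = 13.9808

$13.98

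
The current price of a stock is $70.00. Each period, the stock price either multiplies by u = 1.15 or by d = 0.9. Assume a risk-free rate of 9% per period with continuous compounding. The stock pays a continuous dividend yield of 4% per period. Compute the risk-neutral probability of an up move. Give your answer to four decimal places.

p = 0.6051

Per-period risk-free factor R = e^0.09 = 1.0942; dividend-adjusted growth = e^(0.09−0.04) = 1.0513.
Risk-neutral probability p = (1.0513 − 0.9)/(1.15 − 0.9) = 0.1513/0.2500 = 0.6051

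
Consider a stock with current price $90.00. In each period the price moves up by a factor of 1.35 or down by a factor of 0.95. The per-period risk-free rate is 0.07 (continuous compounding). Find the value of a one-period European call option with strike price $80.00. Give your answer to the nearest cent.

Risk-neutral probability p = (e^0.07 − 0.95)/(1.35 − 0.95) = 0.1225/0.4000 = 0.3063
Terminal stock prices: S_u = 121.5, S_d = 85.5
Terminal payoffs (S − K): max(41.5, 0) = 41.5, max(5.5, 0) = 5.5
Node 0 (S = 90): V_0 = e^(−0.07)·[0.3063·41.5000 + 0.6937·5.5000] = 15.4085

$15.41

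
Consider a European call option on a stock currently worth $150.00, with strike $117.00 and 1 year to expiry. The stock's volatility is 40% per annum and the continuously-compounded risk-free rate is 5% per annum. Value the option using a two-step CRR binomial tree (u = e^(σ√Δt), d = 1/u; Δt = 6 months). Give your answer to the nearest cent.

CRR parameters: u = e^(σ√Δt) = e^(0.4·√0.5) = 1.3269, d = 1/u = 0.7536
Per-period rate: rΔt = 0.05·0.5 = 0.025, so R = e^0.025 = 1.0253
Risk-neutral probability p = (e^0.025 − 0.7536)/(1.3269 − 0.7536) = 0.2717/0.5733 = 0.4739
Terminal stock prices: S_uu = 264.1, S_ud = 150, S_dd = 85.2
Terminal payoffs (S − K): max(147.1, 0) = 147.1, max(33, 0) = 33, max(-31.8, 0) = 0
Node u (S = 199): V_u = e^(−0.025)·[0.4739·147.0981 + 0.5261·33.0000] = 84.9232
Node d (S = 113): V_d = e^(−0.025)·[0.4739·33.0000 + 0.5261·0.0000] = 15.2531
Node 0 (S = 150): V_0 = e^(−0.025)·[0.4739·84.9232 + 0.5261·15.2531] = 47.0792

$47.08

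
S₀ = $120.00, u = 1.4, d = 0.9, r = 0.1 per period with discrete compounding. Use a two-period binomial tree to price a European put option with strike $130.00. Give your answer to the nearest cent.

$9.76

Risk-neutral probability p = (1 + 0.1 − 0.9)/(1.4 − 0.9) = 0.2000/0.5000 = 0.4000
Terminal stock prices: S_uu = 235.2, S_ud = 151.2, S_dd = 97.2
Terminal payoffs (K − S): max(-105.2, 0) = 0, max(-21.2, 0) = 0, max(32.8, 0) = 32.8
Node u (S = 168): V_u = 1/1.1·[0.4000·0.0000 + 0.6000·0.0000] = 0.0000
Node d (S = 108): V_d = 1/1.1·[0.4000·0.0000 + 0.6000·32.8000] = 17.8909
Node 0 (S = 120): V_0 = 1/1.1·[0.4000·0.0000 + 0.6000·17.8909] = 9.7587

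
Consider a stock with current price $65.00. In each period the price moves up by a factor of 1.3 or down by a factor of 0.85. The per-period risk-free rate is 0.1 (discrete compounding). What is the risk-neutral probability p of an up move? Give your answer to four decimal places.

Risk-neutral probability p = (1 + 0.1 − 0.85)/(1.3 − 0.85) = 0.2500/0.4500 = 0.5556

p = 0.5556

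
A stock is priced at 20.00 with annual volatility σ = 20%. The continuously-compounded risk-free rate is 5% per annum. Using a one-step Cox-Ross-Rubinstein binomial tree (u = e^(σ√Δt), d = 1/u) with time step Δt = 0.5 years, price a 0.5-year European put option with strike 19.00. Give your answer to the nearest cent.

0.71

CRR parameters: u = e^(σ√Δt) = e^(0.2·√0.5) = 1.1519, d = 1/u = 0.8681
Per-period rate: rΔt = 0.05·0.5 = 0.025, so R = e^0.025 = 1.0253
Risk-neutral probability p = (e^0.025 − 0.8681)/(1.1519 − 0.8681) = 0.1572/0.2838 = 0.5539
Terminal stock prices: S_u = 23.04, S_d = 17.36
Terminal payoffs (K − S): max(-4.038, 0) = 0, max(1.638, 0) = 1.638
Node 0 (S = 20): V_0 = e^(−0.025)·[0.5539·0.0000 + 0.4461·1.6375] = 0.7125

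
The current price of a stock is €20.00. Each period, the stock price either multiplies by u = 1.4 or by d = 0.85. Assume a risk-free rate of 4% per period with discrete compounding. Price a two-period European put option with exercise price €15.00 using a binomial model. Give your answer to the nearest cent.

€0.22

Risk-neutral probability p = (1 + 0.04 − 0.85)/(1.4 − 0.85) = 0.1900/0.5500 = 0.3455
Terminal stock prices: S_uu = 39.2, S_ud = 23.8, S_dd = 14.45
Terminal payoffs (K − S): max(-24.2, 0) = 0, max(-8.8, 0) = 0, max(0.55, 0) = 0.55
Node u (S = 28): V_u = 1/1.04·[0.3455·0.0000 + 0.6545·0.0000] = 0.0000
Node d (S = 17): V_d = 1/1.04·[0.3455·0.0000 + 0.6545·0.5500] = 0.3462
Node 0 (S = 20): V_0 = 1/1.04·[0.3455·0.0000 + 0.6545·0.3462] = 0.2179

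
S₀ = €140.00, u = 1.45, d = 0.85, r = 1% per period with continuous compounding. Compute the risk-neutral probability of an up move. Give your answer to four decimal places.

Risk-neutral probability p = (e^0.01 − 0.85)/(1.45 − 0.85) = 0.1601/0.6000 = 0.2668

p = 0.2668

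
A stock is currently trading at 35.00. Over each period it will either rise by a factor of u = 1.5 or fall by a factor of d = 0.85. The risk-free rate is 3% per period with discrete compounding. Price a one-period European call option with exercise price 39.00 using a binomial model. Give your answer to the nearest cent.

Risk-neutral probability p = (1 + 0.03 − 0.85)/(1.5 − 0.85) = 0.1800/0.6500 = 0.2769
Terminal stock prices: S_u = 52.5, S_d = 29.75
Terminal payoffs (S − K): max(13.5, 0) = 13.5, max(-9.25, 0) = 0
Node 0 (S = 35): V_0 = 1/1.03·[0.2769·13.5000 + 0.7231·0.0000] = 3.6296

3.63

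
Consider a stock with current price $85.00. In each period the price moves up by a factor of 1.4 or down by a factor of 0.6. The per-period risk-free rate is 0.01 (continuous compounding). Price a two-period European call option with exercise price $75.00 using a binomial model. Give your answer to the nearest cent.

Risk-neutral probability p = (e^0.01 − 0.6)/(1.4 − 0.6) = 0.4101/0.8000 = 0.5126
Terminal stock prices: S_uu = 166.6, S_ud = 71.4, S_dd = 30.6
Terminal payoffs (S − K): max(91.6, 0) = 91.6, max(-3.6, 0) = 0, max(-44.4, 0) = 0
Node u (S = 119): V_u = e^(−0.01)·[0.5126·91.6000 + 0.4874·0.0000] = 46.4836
Node d (S = 51): V_d = e^(−0.01)·[0.5126·0.0000 + 0.4874·0.0000] = 0.0000
Node 0 (S = 85): V_0 = e^(−0.01)·[0.5126·46.4836 + 0.4874·0.0000] = 23.5887

$23.59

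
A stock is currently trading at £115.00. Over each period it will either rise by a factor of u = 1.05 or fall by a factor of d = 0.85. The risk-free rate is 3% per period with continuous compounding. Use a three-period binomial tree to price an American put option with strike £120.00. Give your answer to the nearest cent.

£5.00

Risk-neutral probability p = (e^0.03 − 0.85)/(1.05 − 0.85) = 0.1805/0.2000 = 0.9023
Terminal stock prices: S_uuu = 133.1, S_uud = 107.8, S_udd = 87.24, S_ddd = 70.62
Terminal payoffs (K − S): max(-13.13, 0) = 0, max(12.23, 0) = 12.23, max(32.76, 0) = 32.76, max(49.38, 0) = 49.38
Node uu (S = 126.8): continuation = e^(−0.03)·[0.9023·0.0000 + 0.0977·12.2306] = 1.1599; exercise value = 0.0000 ≤ continuation, so V_uu = 1.1599
Node ud (S = 102.6): continuation = e^(−0.03)·[0.9023·12.2306 + 0.0977·32.7581] = 13.8160; exercise value = 17.3625 > continuation, so V_ud = 17.3625 (exercise)
Node dd (S = 83.09): continuation = e^(−0.03)·[0.9023·32.7581 + 0.0977·49.3756] = 33.3660; exercise value = 36.9125 > continuation, so V_dd = 36.9125 (exercise)
Node u (S = 120.8): continuation = e^(−0.03)·[0.9023·1.1599 + 0.0977·17.3625] = 2.6623; exercise value = 0.0000 ≤ continuation, so V_u = 2.6623
Node d (S = 97.75): continuation = e^(−0.03)·[0.9023·17.3625 + 0.0977·36.9125] = 18.7035; exercise value = 22.2500 > continuation, so V_d = 22.2500 (exercise)
Node 0 (S = 115): continuation = e^(−0.03)·[0.9023·2.6623 + 0.0977·22.2500] = 4.4413; exercise value = 5.0000 > continuation, so V_0 = 5.0000 (exercise)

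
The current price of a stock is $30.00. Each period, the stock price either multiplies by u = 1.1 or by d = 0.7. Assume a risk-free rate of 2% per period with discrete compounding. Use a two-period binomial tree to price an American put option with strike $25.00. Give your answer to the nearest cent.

Risk-neutral probability p = (1 + 0.02 − 0.7)/(1.1 − 0.7) = 0.3200/0.4000 = 0.8000
Terminal stock prices: S_uu = 36.3, S_ud = 23.1, S_dd = 14.7
Terminal payoffs (K − S): max(-11.3, 0) = 0, max(1.9, 0) = 1.9, max(10.3, 0) = 10.3
Node u (S = 33): continuation = 1/1.02·[0.8000·0.0000 + 0.2000·1.9000] = 0.3725; exercise value = 0.0000 ≤ continuation, so V_u = 0.3725
Node d (S = 21): continuation = 1/1.02·[0.8000·1.9000 + 0.2000·10.3000] = 3.5098; exercise value = 4.0000 > continuation, so V_d = 4.0000 (exercise)
Node 0 (S = 30): continuation = 1/1.02·[0.8000·0.3725 + 0.2000·4.0000] = 1.0765; exercise value = 0.0000 ≤ continuation, so V_0 = 1.0765

$1.08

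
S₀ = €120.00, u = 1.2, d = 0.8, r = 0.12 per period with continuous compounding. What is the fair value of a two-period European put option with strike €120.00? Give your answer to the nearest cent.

€2.24

Risk-neutral probability p = (e^0.12 − 0.8)/(1.2 − 0.8) = 0.3275/0.4000 = 0.8187
Terminal stock prices: S_uu = 172.8, S_ud = 115.2, S_dd = 76.8
Terminal payoffs (K − S): max(-52.8, 0) = 0, max(4.8, 0) = 4.8, max(43.2, 0) = 43.2
Node u (S = 144): V_u = e^(−0.12)·[0.8187·0.0000 + 0.1813·4.8000] = 0.7717
Node d (S = 96): V_d = e^(−0.12)·[0.8187·4.8000 + 0.1813·43.2000] = 10.4305
Node 0 (S = 120): V_0 = e^(−0.12)·[0.8187·0.7717 + 0.1813·10.4305] = 2.2372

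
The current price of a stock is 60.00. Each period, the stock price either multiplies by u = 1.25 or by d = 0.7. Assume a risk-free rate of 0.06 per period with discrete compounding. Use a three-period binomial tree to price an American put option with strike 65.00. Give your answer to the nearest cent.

Risk-neutral probability p = (1 + 0.06 − 0.7)/(1.25 − 0.7) = 0.3600/0.5500 = 0.6545
Terminal stock prices: S_uuu = 117.2, S_uud = 65.62, S_udd = 36.75, S_ddd = 20.58
Terminal payoffs (K − S): max(-52.19, 0) = 0, max(-0.625, 0) = 0, max(28.25, 0) = 28.25, max(44.42, 0) = 44.42
Node uu (S = 93.75): continuation = 1/1.06·[0.6545·0.0000 + 0.3455·0.0000] = 0.0000; exercise value = 0.0000 ≤ continuation, so V_uu = 0.0000
Node ud (S = 52.5): continuation = 1/1.06·[0.6545·0.0000 + 0.3455·28.2500] = 9.2067; exercise value = 12.5000 > continuation, so V_ud = 12.5000 (exercise)
Node dd (S = 29.4): continuation = 1/1.06·[0.6545·28.2500 + 0.3455·44.4200] = 31.9208; exercise value = 35.6000 > continuation, so V_dd = 35.6000 (exercise)
Node u (S = 75): continuation = 1/1.06·[0.6545·0.0000 + 0.3455·12.5000] = 4.0738; exercise value = 0.0000 ≤ continuation, so V_u = 4.0738
Node d (S = 42): continuation = 1/1.06·[0.6545·12.5000 + 0.3455·35.6000] = 19.3208; exercise value = 23.0000 > continuation, so V_d = 23.0000 (exercise)
Node 0 (S = 60): continuation = 1/1.06·[0.6545·4.0738 + 0.3455·23.0000] = 10.0112; exercise value = 5.0000 ≤ continuation, so V_0 = 10.0112

10.01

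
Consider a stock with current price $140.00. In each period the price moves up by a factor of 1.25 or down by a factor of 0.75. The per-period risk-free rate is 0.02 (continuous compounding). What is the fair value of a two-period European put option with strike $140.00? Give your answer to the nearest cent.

$16.61

Risk-neutral probability p = (e^0.02 − 0.75)/(1.25 − 0.75) = 0.2702/0.5000 = 0.5404
Terminal stock prices: S_uu = 218.8, S_ud = 131.2, S_dd = 78.75
Terminal payoffs (K − S): max(-78.75, 0) = 0, max(8.75, 0) = 8.75, max(61.25, 0) = 61.25
Node u (S = 175): V_u = e^(−0.02)·[0.5404·0.0000 + 0.4596·8.7500] = 3.9418
Node d (S = 105): V_d = e^(−0.02)·[0.5404·8.7500 + 0.4596·61.2500] = 32.2278
Node 0 (S = 140): V_0 = e^(−0.02)·[0.5404·3.9418 + 0.4596·32.2278] = 16.6065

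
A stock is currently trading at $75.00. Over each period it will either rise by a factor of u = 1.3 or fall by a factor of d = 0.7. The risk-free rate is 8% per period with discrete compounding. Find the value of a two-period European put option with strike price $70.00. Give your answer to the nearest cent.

$4.53

Risk-neutral probability p = (1 + 0.08 − 0.7)/(1.3 − 0.7) = 0.3800/0.6000 = 0.6333
Terminal stock prices: S_uu = 126.8, S_ud = 68.25, S_dd = 36.75
Terminal payoffs (K − S): max(-56.75, 0) = 0, max(1.75, 0) = 1.75, max(33.25, 0) = 33.25
Node u (S = 97.5): V_u = 1/1.08·[0.6333·0.0000 + 0.3667·1.7500] = 0.5941
Node d (S = 52.5): V_d = 1/1.08·[0.6333·1.7500 + 0.3667·33.2500] = 12.3148
Node 0 (S = 75): V_0 = 1/1.08·[0.6333·0.5941 + 0.3667·12.3148] = 4.5294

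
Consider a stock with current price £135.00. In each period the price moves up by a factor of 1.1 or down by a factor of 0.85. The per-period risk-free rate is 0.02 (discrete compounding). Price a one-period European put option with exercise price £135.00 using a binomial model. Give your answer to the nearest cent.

Risk-neutral probability p = (1 + 0.02 − 0.85)/(1.1 − 0.85) = 0.1700/0.2500 = 0.6800
Terminal stock prices: S_u = 148.5, S_d = 114.8
Terminal payoffs (K − S): max(-13.5, 0) = 0, max(20.25, 0) = 20.25
Node 0 (S = 135): V_0 = 1/1.02·[0.6800·0.0000 + 0.3200·20.2500] = 6.3529

£6.35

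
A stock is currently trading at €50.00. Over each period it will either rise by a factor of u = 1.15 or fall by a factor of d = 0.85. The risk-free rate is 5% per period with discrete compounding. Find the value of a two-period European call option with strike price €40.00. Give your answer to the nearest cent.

€14.11

Risk-neutral probability p = (1 + 0.05 − 0.85)/(1.15 − 0.85) = 0.2000/0.3000 = 0.6667
Terminal stock prices: S_uu = 66.12, S_ud = 48.87, S_dd = 36.12
Terminal payoffs (S − K): max(26.12, 0) = 26.12, max(8.875, 0) = 8.875, max(-3.875, 0) = 0
Node u (S = 57.5): V_u = 1/1.05·[0.6667·26.1250 + 0.3333·8.8750] = 19.4048
Node d (S = 42.5): V_d = 1/1.05·[0.6667·8.8750 + 0.3333·0.0000] = 5.6349
Node 0 (S = 50): V_0 = 1/1.05·[0.6667·19.4048 + 0.3333·5.6349] = 14.1093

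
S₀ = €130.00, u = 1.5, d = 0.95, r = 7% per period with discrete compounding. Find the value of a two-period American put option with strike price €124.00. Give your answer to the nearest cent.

Risk-neutral probability p = (1 + 0.07 − 0.95)/(1.5 − 0.95) = 0.1200/0.5500 = 0.2182
Terminal stock prices: S_uu = 292.5, S_ud = 185.2, S_dd = 117.3
Terminal payoffs (K − S): max(-168.5, 0) = 0, max(-61.25, 0) = 0, max(6.675, 0) = 6.675
Node u (S = 195): continuation = 1/1.07·[0.2182·0.0000 + 0.7818·0.0000] = 0.0000; exercise value = 0.0000 ≤ continuation, so V_u = 0.0000
Node d (S = 123.5): continuation = 1/1.07·[0.2182·0.0000 + 0.7818·6.6750] = 4.8772; exercise value = 0.5000 ≤ continuation, so V_d = 4.8772
Node 0 (S = 130): continuation = 1/1.07·[0.2182·0.0000 + 0.7818·4.8772] = 3.5637; exercise value = 0.0000 ≤ continuation, so V_0 = 3.5637

€3.56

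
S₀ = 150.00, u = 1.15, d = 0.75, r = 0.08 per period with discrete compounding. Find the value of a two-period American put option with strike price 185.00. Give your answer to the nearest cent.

35.00

Risk-neutral probability p = (1 + 0.08 − 0.75)/(1.15 − 0.75) = 0.3300/0.4000 = 0.8250
Terminal stock prices: S_uu = 198.4, S_ud = 129.4, S_dd = 84.38
Terminal payoffs (K − S): max(-13.37, 0) = 0, max(55.62, 0) = 55.62, max(100.6, 0) = 100.6
Node u (S = 172.5): continuation = 1/1.08·[0.8250·0.0000 + 0.1750·55.6250] = 9.0133; exercise value = 12.5000 > continuation, so V_u = 12.5000 (exercise)
Node d (S = 112.5): continuation = 1/1.08·[0.8250·55.6250 + 0.1750·100.6250] = 58.7963; exercise value = 72.5000 > continuation, so V_d = 72.5000 (exercise)
Node 0 (S = 150): continuation = 1/1.08·[0.8250·12.5000 + 0.1750·72.5000] = 21.2963; exercise value = 35.0000 > continuation, so V_0 = 35.0000 (exercise)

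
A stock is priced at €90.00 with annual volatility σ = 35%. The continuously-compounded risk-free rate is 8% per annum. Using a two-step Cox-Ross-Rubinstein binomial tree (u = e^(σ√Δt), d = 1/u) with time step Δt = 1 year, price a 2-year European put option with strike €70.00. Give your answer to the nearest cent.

CRR parameters: u = e^(σ√Δt) = e^(0.35·√1) = 1.4191, d = 1/u = 0.7047
Per-period rate: rΔt = 0.08·1 = 0.08, so R = e^0.08 = 1.0833
Risk-neutral probability p = (e^0.08 − 0.7047)/(1.4191 − 0.7047) = 0.3786/0.7144 = 0.5300
Terminal stock prices: S_uu = 181.2, S_ud = 90, S_dd = 44.69
Terminal payoffs (K − S): max(-111.2, 0) = 0, max(-20, 0) = 0, max(25.31, 0) = 25.31
Node u (S = 127.7): V_u = e^(−0.08)·[0.5300·0.0000 + 0.4700·0.0000] = 0.0000
Node d (S = 63.42): V_d = e^(−0.08)·[0.5300·0.0000 + 0.4700·25.3073] = 10.9807
Node 0 (S = 90): V_0 = e^(−0.08)·[0.5300·0.0000 + 0.4700·10.9807] = 4.7644

€4.76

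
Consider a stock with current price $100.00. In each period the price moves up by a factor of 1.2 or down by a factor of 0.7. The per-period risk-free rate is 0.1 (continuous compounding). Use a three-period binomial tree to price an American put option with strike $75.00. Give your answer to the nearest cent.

$1.47

Risk-neutral probability p = (e^0.1 − 0.7)/(1.2 − 0.7) = 0.4052/0.5000 = 0.8103
Terminal stock prices: S_uuu = 172.8, S_uud = 100.8, S_udd = 58.8, S_ddd = 34.3
Terminal payoffs (K − S): max(-97.8, 0) = 0, max(-25.8, 0) = 0, max(16.2, 0) = 16.2, max(40.7, 0) = 40.7
Node uu (S = 144): continuation = e^(−0.1)·[0.8103·0.0000 + 0.1897·0.0000] = 0.0000; exercise value = 0.0000 ≤ continuation, so V_uu = 0.0000
Node ud (S = 84): continuation = e^(−0.1)·[0.8103·0.0000 + 0.1897·16.2000] = 2.7801; exercise value = 0.0000 ≤ continuation, so V_ud = 2.7801
Node dd (S = 49): continuation = e^(−0.1)·[0.8103·16.2000 + 0.1897·40.7000] = 18.8628; exercise value = 26.0000 > continuation, so V_dd = 26.0000 (exercise)
Node u (S = 120): continuation = e^(−0.1)·[0.8103·0.0000 + 0.1897·2.7801] = 0.4771; exercise value = 0.0000 ≤ continuation, so V_u = 0.4771
Node d (S = 70): continuation = e^(−0.1)·[0.8103·2.7801 + 0.1897·26.0000] = 6.5003; exercise value = 5.0000 ≤ continuation, so V_d = 6.5003
Node 0 (S = 100): continuation = e^(−0.1)·[0.8103·0.4771 + 0.1897·6.5003] = 1.4653; exercise value = 0.0000 ≤ continuation, so V_0 = 1.4653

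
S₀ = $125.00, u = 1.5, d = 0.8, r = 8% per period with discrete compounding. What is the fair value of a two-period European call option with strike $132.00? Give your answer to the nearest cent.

$27.88

Risk-neutral probability p = (1 + 0.08 − 0.8)/(1.5 − 0.8) = 0.2800/0.7000 = 0.4000
Terminal stock prices: S_uu = 281.2, S_ud = 150, S_dd = 80
Terminal payoffs (S − K): max(149.2, 0) = 149.2, max(18, 0) = 18, max(-52, 0) = 0
Node u (S = 187.5): V_u = 1/1.08·[0.4000·149.2500 + 0.6000·18.0000] = 65.2778
Node d (S = 100): V_d = 1/1.08·[0.4000·18.0000 + 0.6000·0.0000] = 6.6667
Node 0 (S = 125): V_0 = 1/1.08·[0.4000·65.2778 + 0.6000·6.6667] = 27.8807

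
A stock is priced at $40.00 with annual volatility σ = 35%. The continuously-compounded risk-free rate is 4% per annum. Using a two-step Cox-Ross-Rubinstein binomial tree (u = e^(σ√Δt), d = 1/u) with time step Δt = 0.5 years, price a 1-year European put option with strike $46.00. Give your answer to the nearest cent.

CRR parameters: u = e^(σ√Δt) = e^(0.35·√0.5) = 1.2808, d = 1/u = 0.7808
Per-period rate: rΔt = 0.04·0.5 = 0.02, so R = e^0.02 = 1.0202
Risk-neutral probability p = (e^0.02 − 0.7808)/(1.2808 − 0.7808) = 0.2394/0.5000 = 0.4788
Terminal stock prices: S_uu = 65.62, S_ud = 40, S_dd = 24.38
Terminal payoffs (K − S): max(-19.62, 0) = 0, max(6, 0) = 6, max(21.62, 0) = 21.62
Node u (S = 51.23): V_u = e^(−0.02)·[0.4788·0.0000 + 0.5212·6.0000] = 3.0650
Node d (S = 31.23): V_d = e^(−0.02)·[0.4788·6.0000 + 0.5212·21.6165] = 13.8587
Node 0 (S = 40): V_0 = e^(−0.02)·[0.4788·3.0650 + 0.5212·13.8587] = 8.5182

$8.52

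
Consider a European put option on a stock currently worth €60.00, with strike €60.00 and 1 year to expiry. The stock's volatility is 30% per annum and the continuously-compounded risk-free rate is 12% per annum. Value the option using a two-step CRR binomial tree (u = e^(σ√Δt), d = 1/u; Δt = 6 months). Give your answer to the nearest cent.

€3.07

CRR parameters: u = e^(σ√Δt) = e^(0.3·√0.5) = 1.2363, d = 1/u = 0.8089
Per-period rate: rΔt = 0.12·0.5 = 0.06, so R = e^0.06 = 1.0618
Risk-neutral probability p = (e^0.06 − 0.8089)/(1.2363 − 0.8089) = 0.2530/0.4275 = 0.5918
Terminal stock prices: S_uu = 91.71, S_ud = 60, S_dd = 39.26
Terminal payoffs (K − S): max(-31.71, 0) = 0, max(0, 0) = 0, max(20.74, 0) = 20.74
Node u (S = 74.18): V_u = e^(−0.06)·[0.5918·0.0000 + 0.4082·0.0000] = 0.0000
Node d (S = 48.53): V_d = e^(−0.06)·[0.5918·0.0000 + 0.4082·20.7449] = 7.9744
Node 0 (S = 60): V_0 = e^(−0.06)·[0.5918·0.0000 + 0.4082·7.9744] = 3.0654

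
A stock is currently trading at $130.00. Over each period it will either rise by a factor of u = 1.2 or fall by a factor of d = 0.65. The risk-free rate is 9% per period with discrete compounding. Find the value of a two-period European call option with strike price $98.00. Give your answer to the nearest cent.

Risk-neutral probability p = (1 + 0.09 − 0.65)/(1.2 − 0.65) = 0.4400/0.5500 = 0.8000
Terminal stock prices: S_uu = 187.2, S_ud = 101.4, S_dd = 54.93
Terminal payoffs (S − K): max(89.2, 0) = 89.2, max(3.4, 0) = 3.4, max(-43.07, 0) = 0
Node u (S = 156): V_u = 1/1.09·[0.8000·89.2000 + 0.2000·3.4000] = 66.0917
Node d (S = 84.5): V_d = 1/1.09·[0.8000·3.4000 + 0.2000·0.0000] = 2.4954
Node 0 (S = 130): V_0 = 1/1.09·[0.8000·66.0917 + 0.2000·2.4954] = 48.9656

$48.97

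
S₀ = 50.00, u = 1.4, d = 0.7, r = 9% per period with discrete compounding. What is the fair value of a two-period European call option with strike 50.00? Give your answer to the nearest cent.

12.54

Risk-neutral probability p = (1 + 0.09 − 0.7)/(1.4 − 0.7) = 0.3900/0.7000 = 0.5571
Terminal stock prices: S_uu = 98, S_ud = 49, S_dd = 24.5
Terminal payoffs (S − K): max(48, 0) = 48, max(-1, 0) = 0, max(-25.5, 0) = 0
Node u (S = 70): V_u = 1/1.09·[0.5571·48.0000 + 0.4429·0.0000] = 24.5347
Node d (S = 35): V_d = 1/1.09·[0.5571·0.0000 + 0.4429·0.0000] = 0.0000
Node 0 (S = 50): V_0 = 1/1.09·[0.5571·24.5347 + 0.4429·0.0000] = 12.5407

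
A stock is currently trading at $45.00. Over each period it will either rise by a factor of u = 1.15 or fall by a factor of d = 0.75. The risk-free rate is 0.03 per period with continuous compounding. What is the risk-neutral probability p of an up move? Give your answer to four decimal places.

Risk-neutral probability p = (e^0.03 − 0.75)/(1.15 − 0.75) = 0.2805/0.4000 = 0.7011

p = 0.7011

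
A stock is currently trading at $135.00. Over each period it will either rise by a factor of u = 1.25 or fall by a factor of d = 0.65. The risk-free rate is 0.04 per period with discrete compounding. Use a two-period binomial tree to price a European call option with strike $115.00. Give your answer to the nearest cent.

Risk-neutral probability p = (1 + 0.04 − 0.65)/(1.25 − 0.65) = 0.3900/0.6000 = 0.6500
Terminal stock prices: S_uu = 210.9, S_ud = 109.7, S_dd = 57.04
Terminal payoffs (S − K): max(95.94, 0) = 95.94, max(-5.312, 0) = 0, max(-57.96, 0) = 0
Node u (S = 168.8): V_u = 1/1.04·[0.6500·95.9375 + 0.3500·0.0000] = 59.9609
Node d (S = 87.75): V_d = 1/1.04·[0.6500·0.0000 + 0.3500·0.0000] = 0.0000
Node 0 (S = 135): V_0 = 1/1.04·[0.6500·59.9609 + 0.3500·0.0000] = 37.4756

$37.48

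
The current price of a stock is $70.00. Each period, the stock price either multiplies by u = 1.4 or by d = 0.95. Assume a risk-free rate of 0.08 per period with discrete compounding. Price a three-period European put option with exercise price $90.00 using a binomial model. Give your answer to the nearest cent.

$9.10

Risk-neutral probability p = (1 + 0.08 − 0.95)/(1.4 − 0.95) = 0.1300/0.4500 = 0.2889
Terminal stock prices: S_uuu = 192.1, S_uud = 130.3, S_udd = 88.44, S_ddd = 60.02
Terminal payoffs (K − S): max(-102.1, 0) = 0, max(-40.34, 0) = 0, max(1.555, 0) = 1.555, max(29.98, 0) = 29.98
Node uu (S = 137.2): V_uu = 1/1.08·[0.2889·0.0000 + 0.7111·0.0000] = 0.0000
Node ud (S = 93.1): V_ud = 1/1.08·[0.2889·0.0000 + 0.7111·1.5550] = 1.0239
Node dd (S = 63.17): V_dd = 1/1.08·[0.2889·1.5550 + 0.7111·29.9838] = 20.1583
Node u (S = 98): V_u = 1/1.08·[0.2889·0.0000 + 0.7111·1.0239] = 0.6742
Node d (S = 66.5): V_d = 1/1.08·[0.2889·1.0239 + 0.7111·20.1583] = 13.5469
Node 0 (S = 70): V_0 = 1/1.08·[0.2889·0.6742 + 0.7111·13.5469] = 9.1001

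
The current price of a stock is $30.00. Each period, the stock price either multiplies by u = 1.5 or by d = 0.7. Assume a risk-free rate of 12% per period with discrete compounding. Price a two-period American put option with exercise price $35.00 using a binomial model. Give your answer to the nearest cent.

$6.63

Risk-neutral probability p = (1 + 0.12 − 0.7)/(1.5 − 0.7) = 0.4200/0.8000 = 0.5250
Terminal stock prices: S_uu = 67.5, S_ud = 31.5, S_dd = 14.7
Terminal payoffs (K − S): max(-32.5, 0) = 0, max(3.5, 0) = 3.5, max(20.3, 0) = 20.3
Node u (S = 45): continuation = 1/1.12·[0.5250·0.0000 + 0.4750·3.5000] = 1.4844; exercise value = 0.0000 ≤ continuation, so V_u = 1.4844
Node d (S = 21): continuation = 1/1.12·[0.5250·3.5000 + 0.4750·20.3000] = 10.2500; exercise value = 14.0000 > continuation, so V_d = 14.0000 (exercise)
Node 0 (S = 30): continuation = 1/1.12·[0.5250·1.4844 + 0.4750·14.0000] = 6.6333; exercise value = 5.0000 ≤ continuation, so V_0 = 6.6333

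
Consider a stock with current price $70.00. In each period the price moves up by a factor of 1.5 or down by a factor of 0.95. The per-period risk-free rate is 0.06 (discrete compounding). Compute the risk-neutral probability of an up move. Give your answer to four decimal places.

p = 0.2000

Risk-neutral probability p = (1 + 0.06 − 0.95)/(1.5 − 0.95) = 0.1100/0.5500 = 0.2000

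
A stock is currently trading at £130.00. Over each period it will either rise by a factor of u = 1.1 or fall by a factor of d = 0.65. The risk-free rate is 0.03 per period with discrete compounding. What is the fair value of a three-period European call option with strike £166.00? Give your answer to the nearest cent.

£3.87

Risk-neutral probability p = (1 + 0.03 − 0.65)/(1.1 − 0.65) = 0.3800/0.4500 = 0.8444
Terminal stock prices: S_uuu = 173, S_uud = 102.2, S_udd = 60.42, S_ddd = 35.7
Terminal payoffs (S − K): max(7.03, 0) = 7.03, max(-63.75, 0) = 0, max(-105.6, 0) = 0, max(-130.3, 0) = 0
Node uu (S = 157.3): V_uu = 1/1.03·[0.8444·7.0300 + 0.1556·0.0000] = 5.7635
Node ud (S = 92.95): V_ud = 1/1.03·[0.8444·0.0000 + 0.1556·0.0000] = 0.0000
Node dd (S = 54.93): V_dd = 1/1.03·[0.8444·0.0000 + 0.1556·0.0000] = 0.0000
Node u (S = 143): V_u = 1/1.03·[0.8444·5.7635 + 0.1556·0.0000] = 4.7252
Node d (S = 84.5): V_d = 1/1.03·[0.8444·0.0000 + 0.1556·0.0000] = 0.0000
Node 0 (S = 130): V_0 = 1/1.03·[0.8444·4.7252 + 0.1556·0.0000] = 3.8740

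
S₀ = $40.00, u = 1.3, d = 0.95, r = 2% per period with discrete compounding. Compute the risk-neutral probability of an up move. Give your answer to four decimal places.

Risk-neutral probability p = (1 + 0.02 − 0.95)/(1.3 − 0.95) = 0.0700/0.3500 = 0.2000

p = 0.2000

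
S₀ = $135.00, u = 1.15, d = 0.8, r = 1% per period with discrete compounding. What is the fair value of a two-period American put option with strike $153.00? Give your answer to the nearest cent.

Risk-neutral probability p = (1 + 0.01 − 0.8)/(1.15 − 0.8) = 0.2100/0.3500 = 0.6000
Terminal stock prices: S_uu = 178.5, S_ud = 124.2, S_dd = 86.4
Terminal payoffs (K − S): max(-25.54, 0) = 0, max(28.8, 0) = 28.8, max(66.6, 0) = 66.6
Node u (S = 155.2): continuation = 1/1.01·[0.6000·0.0000 + 0.4000·28.8000] = 11.4059; exercise value = 0.0000 ≤ continuation, so V_u = 11.4059
Node d (S = 108): continuation = 1/1.01·[0.6000·28.8000 + 0.4000·66.6000] = 43.4851; exercise value = 45.0000 > continuation, so V_d = 45.0000 (exercise)
Node 0 (S = 135): continuation = 1/1.01·[0.6000·11.4059 + 0.4000·45.0000] = 24.5976; exercise value = 18.0000 ≤ continuation, so V_0 = 24.5976

$24.60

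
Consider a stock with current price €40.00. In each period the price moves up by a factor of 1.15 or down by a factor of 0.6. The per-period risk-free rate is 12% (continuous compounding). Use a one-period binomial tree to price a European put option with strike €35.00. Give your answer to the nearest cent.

€0.40

Risk-neutral probability p = (e^0.12 − 0.6)/(1.15 − 0.6) = 0.5275/0.5500 = 0.9591
Terminal stock prices: S_u = 46, S_d = 24
Terminal payoffs (K − S): max(-11, 0) = 0, max(11, 0) = 11
Node 0 (S = 40): V_0 = e^(−0.12)·[0.9591·0.0000 + 0.0409·11.0000] = 0.3992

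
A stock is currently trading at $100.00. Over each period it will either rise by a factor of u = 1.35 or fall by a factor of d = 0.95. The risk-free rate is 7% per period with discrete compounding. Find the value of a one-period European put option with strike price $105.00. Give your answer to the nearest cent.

$6.54

Risk-neutral probability p = (1 + 0.07 − 0.95)/(1.35 − 0.95) = 0.1200/0.4000 = 0.3000
Terminal stock prices: S_u = 135, S_d = 95
Terminal payoffs (K − S): max(-30, 0) = 0, max(10, 0) = 10
Node 0 (S = 100): V_0 = 1/1.07·[0.3000·0.0000 + 0.7000·10.0000] = 6.5421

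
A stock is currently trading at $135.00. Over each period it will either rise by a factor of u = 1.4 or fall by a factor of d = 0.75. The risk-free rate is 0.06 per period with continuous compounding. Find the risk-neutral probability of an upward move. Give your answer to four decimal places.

p = 0.4797

Risk-neutral probability p = (e^0.06 − 0.75)/(1.4 − 0.75) = 0.3118/0.6500 = 0.4797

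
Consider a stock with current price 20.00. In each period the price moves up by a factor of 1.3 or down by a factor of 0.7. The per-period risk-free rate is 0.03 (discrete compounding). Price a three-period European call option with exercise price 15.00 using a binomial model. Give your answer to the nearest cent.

7.64

Risk-neutral probability p = (1 + 0.03 − 0.7)/(1.3 − 0.7) = 0.3300/0.6000 = 0.5500
Terminal stock prices: S_uuu = 43.94, S_uud = 23.66, S_udd = 12.74, S_ddd = 6.86
Terminal payoffs (S − K): max(28.94, 0) = 28.94, max(8.66, 0) = 8.66, max(-2.26, 0) = 0, max(-8.14, 0) = 0
Node uu (S = 33.8): V_uu = 1/1.03·[0.5500·28.9400 + 0.4500·8.6600] = 19.2369
Node ud (S = 18.2): V_ud = 1/1.03·[0.5500·8.6600 + 0.4500·0.0000] = 4.6243
Node dd (S = 9.8): V_dd = 1/1.03·[0.5500·0.0000 + 0.4500·0.0000] = 0.0000
Node u (S = 26): V_u = 1/1.03·[0.5500·19.2369 + 0.4500·4.6243] = 12.2924
Node d (S = 14): V_d = 1/1.03·[0.5500·4.6243 + 0.4500·0.0000] = 2.4693
Node 0 (S = 20): V_0 = 1/1.03·[0.5500·12.2924 + 0.4500·2.4693] = 7.6427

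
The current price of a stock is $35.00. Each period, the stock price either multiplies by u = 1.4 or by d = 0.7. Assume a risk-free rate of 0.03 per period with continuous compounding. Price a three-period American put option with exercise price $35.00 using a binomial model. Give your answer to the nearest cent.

Risk-neutral probability p = (e^0.03 − 0.7)/(1.4 − 0.7) = 0.3305/0.7000 = 0.4721
Terminal stock prices: S_uuu = 96.04, S_uud = 48.02, S_udd = 24.01, S_ddd = 12
Terminal payoffs (K − S): max(-61.04, 0) = 0, max(-13.02, 0) = 0, max(10.99, 0) = 10.99, max(23, 0) = 23
Node uu (S = 68.6): continuation = e^(−0.03)·[0.4721·0.0000 + 0.5279·0.0000] = 0.0000; exercise value = 0.0000 ≤ continuation, so V_uu = 0.0000
Node ud (S = 34.3): continuation = e^(−0.03)·[0.4721·0.0000 + 0.5279·10.9900] = 5.6304; exercise value = 0.7000 ≤ continuation, so V_ud = 5.6304
Node dd (S = 17.15): continuation = e^(−0.03)·[0.4721·10.9900 + 0.5279·22.9950] = 16.8156; exercise value = 17.8500 > continuation, so V_dd = 17.8500 (exercise)
Node u (S = 49): continuation = e^(−0.03)·[0.4721·0.0000 + 0.5279·5.6304] = 2.8846; exercise value = 0.0000 ≤ continuation, so V_u = 2.8846
Node d (S = 24.5): continuation = e^(−0.03)·[0.4721·5.6304 + 0.5279·17.8500] = 11.7243; exercise value = 10.5000 ≤ continuation, so V_d = 11.7243
Node 0 (S = 35): continuation = e^(−0.03)·[0.4721·2.8846 + 0.5279·11.7243] = 7.3281; exercise value = 0.0000 ≤ continuation, so V_0 = 7.3281

$7.33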